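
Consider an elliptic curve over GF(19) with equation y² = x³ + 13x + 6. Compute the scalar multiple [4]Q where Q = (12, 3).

Double-and-add on 4 = (100)₂. Start with Q = (12, 3) for the leading 1-bit.
double: tangent at (12, 3): λ = (3·12² + 13)/(2·3) ≡ 8/6. 6⁻¹ ≡ 16 (mod 19), so λ ≡ 8·16 ≡ 14.
  x = λ² - 12 - 12 = 196 - 24 ≡ 1; y = λ·(12 - 1) - 3 ≡ 18. → (1, 18)
double: tangent at (1, 18): λ = (3·1² + 13)/(2·18) ≡ 16/17. 17⁻¹ ≡ 9 (mod 19) since 17·9 = 153 ≡ 1, so λ ≡ 16·9 ≡ 11.
  x = λ² - 1 - 1 = 121 - 2 ≡ 5; y = λ·(1 - 5) - 18 ≡ 14. → (5, 14)

(5, 14)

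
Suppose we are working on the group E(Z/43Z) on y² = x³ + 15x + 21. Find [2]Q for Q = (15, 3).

(37, 4)

tangent at (15, 3): λ = (3·15² + 15)/(2·3) ≡ 2/6. 6⁻¹ ≡ 36 (mod 43), so λ ≡ 2·36 ≡ 29.
  x = λ² - 15 - 15 = 841 - 30 ≡ 37; y = λ·(15 - 37) - 3 ≡ 4. → (37, 4)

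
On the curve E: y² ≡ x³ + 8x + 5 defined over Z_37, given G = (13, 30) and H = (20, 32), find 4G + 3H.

First 4G:
Repeated addition: build up to 4G.
2G: tangent at (13, 30): λ = (3·13² + 8)/(2·30) ≡ 34/23. 23⁻¹ ≡ 29 (mod 37), so λ ≡ 34·29 ≡ 24.
  x = λ² - 13 - 13 = 576 - 26 ≡ 32; y = λ·(13 - 32) - 30 ≡ 32. → (32, 32)
3G: (32, 32) + (13, 30). λ = (30 - 32)/(13 - 32) ≡ 35/18 mod 37. 18⁻¹ ≡ 35 (mod 37) since 18·35 = 630 ≡ 1, so λ ≡ 4.
  x = λ² - 32 - 13 = 16 - 45 ≡ 8; y = λ·(32 - 8) - 32 ≡ 27. → (8, 27)
4G: (8, 27) + (13, 30). λ = (30 - 27)/(13 - 8) ≡ 3/5 mod 37. 5⁻¹ ≡ 15 (mod 37), so λ ≡ 8.
  x = λ² - 8 - 13 = 64 - 21 ≡ 6; y = λ·(8 - 6) - 27 ≡ 26. → (6, 26)
4G = (6, 26).
Next 3H:
Repeated addition: build up to 3H.
2H: tangent at (20, 32): λ = (3·20² + 8)/(2·32) ≡ 24/27. 27⁻¹ ≡ 11 (mod 37) since 27·11 = 297 ≡ 1, so λ ≡ 24·11 ≡ 5.
  x = λ² - 20 - 20 = 25 - 40 ≡ 22; y = λ·(20 - 22) - 32 ≡ 32. → (22, 32)
3H: (22, 32) + (20, 32). λ = (32 - 32)/(20 - 22) ≡ 0/35 mod 37. 35⁻¹ ≡ 18 (mod 37) since 35·18 = 630 ≡ 1, so λ ≡ 0.
  x = λ² - 22 - 20 = 0 - 42 ≡ 32; y = λ·(22 - 32) - 32 ≡ 5. → (32, 5)
3H = (32, 5).
Finally 4G + 3H:
(6, 26) + (32, 5). λ = (5 - 26)/(32 - 6) ≡ 16/26 mod 37. 26⁻¹ ≡ 10 (mod 37), so λ ≡ 12.
  x = λ² - 6 - 32 = 144 - 38 ≡ 32; y = λ·(6 - 32) - 26 ≡ 32. → (32, 32)

(32, 32)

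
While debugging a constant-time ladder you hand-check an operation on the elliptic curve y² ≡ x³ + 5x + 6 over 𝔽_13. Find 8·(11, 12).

Write P = (11, 12).
Repeated addition: build up to 8P.
2P: tangent at (11, 12): λ = (3·11² + 5)/(2·12) ≡ 4/11. 11⁻¹ ≡ 6 (mod 13) since 11·6 = 66 ≡ 1, so λ ≡ 4·6 ≡ 11.
  x = λ² - 11 - 11 = 121 - 22 ≡ 8; y = λ·(11 - 8) - 12 ≡ 8. → (8, 8)
3P: (8, 8) + (11, 12). λ = (12 - 8)/(11 - 8) ≡ 4/3 mod 13. 3⁻¹ ≡ 9 (mod 13), so λ ≡ 10.
  x = λ² - 8 - 11 = 100 - 19 ≡ 3; y = λ·(8 - 3) - 8 ≡ 3. → (3, 3)
4P: (3, 3) + (11, 12). λ = (12 - 3)/(11 - 3) ≡ 9/8 mod 13. 8⁻¹ ≡ 5 (mod 13), so λ ≡ 6.
  x = λ² - 3 - 11 = 36 - 14 ≡ 9; y = λ·(3 - 9) - 3 ≡ 0. → (9, 0)
5P: (9, 0) + (11, 12). λ = (12 - 0)/(11 - 9) ≡ 12/2 mod 13. 2⁻¹ ≡ 7 (mod 13), so λ ≡ 6.
  x = λ² - 9 - 11 = 36 - 20 ≡ 3; y = λ·(9 - 3) - 0 ≡ 10. → (3, 10)
6P: (3, 10) + (11, 12). λ = (12 - 10)/(11 - 3) ≡ 2/8 mod 13. 8⁻¹ ≡ 5 (mod 13), so λ ≡ 10.
  x = λ² - 3 - 11 = 100 - 14 ≡ 8; y = λ·(3 - 8) - 10 ≡ 5. → (8, 5)
7P: (8, 5) + (11, 12). λ = (12 - 5)/(11 - 8) ≡ 7/3 mod 13. 3⁻¹ ≡ 9 (mod 13) since 3·9 = 27 ≡ 1, so λ ≡ 11.
  x = λ² - 8 - 11 = 121 - 19 ≡ 11; y = λ·(8 - 11) - 5 ≡ 1. → (11, 1)
8P: (11, 1) + (11, 12): same x and y₁ ≡ -y₂, so the sum is O.

O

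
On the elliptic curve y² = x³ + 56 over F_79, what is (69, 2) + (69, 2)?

tangent at (69, 2): λ = (3·69² + 0)/(2·2) ≡ 63/4. 4⁻¹ ≡ 20 (mod 79), so λ ≡ 63·20 ≡ 75.
  x = λ² - 69 - 69 = 5625 - 138 ≡ 36; y = λ·(69 - 36) - 2 ≡ 24. → (36, 24)

(36, 24)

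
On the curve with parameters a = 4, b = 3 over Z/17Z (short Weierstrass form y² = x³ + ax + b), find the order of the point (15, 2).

2P: tangent at (15, 2): λ = (3·15² + 4)/(2·2) ≡ 16/4. 4⁻¹ ≡ 13 (mod 17), so λ ≡ 16·13 ≡ 4.
  x = λ² - 15 - 15 = 16 - 30 ≡ 3; y = λ·(15 - 3) - 2 ≡ 12. → (3, 12)
3P: (3, 12) + (15, 2). λ = (2 - 12)/(15 - 3) ≡ 7/12 mod 17. 12⁻¹ ≡ 10 (mod 17) since 12·10 = 120 ≡ 1, so λ ≡ 2.
  x = λ² - 3 - 15 = 4 - 18 ≡ 3; y = λ·(3 - 3) - 12 ≡ 5. → (3, 5)
4P: (3, 5) + (15, 2). λ = (2 - 5)/(15 - 3) ≡ 14/12 mod 17. 12⁻¹ ≡ 10 (mod 17), so λ ≡ 4.
  x = λ² - 3 - 15 = 16 - 18 ≡ 15; y = λ·(3 - 15) - 5 ≡ 15. → (15, 15)
5P: (15, 15) + (15, 2): same x and y₁ ≡ -y₂, so the sum is 𝒪.
5P = 𝒪, so the order is 5.

5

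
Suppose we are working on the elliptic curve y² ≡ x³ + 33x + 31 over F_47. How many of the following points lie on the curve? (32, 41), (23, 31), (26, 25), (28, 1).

0

(32, 41): 41² ≡ 36, rhs ≡ 15 → off.
(23, 31): 31² ≡ 21, rhs ≡ 32 → off.
(26, 25): 25² ≡ 14, rhs ≡ 41 → off.
(28, 1): 1² ≡ 1, rhs ≡ 18 → off.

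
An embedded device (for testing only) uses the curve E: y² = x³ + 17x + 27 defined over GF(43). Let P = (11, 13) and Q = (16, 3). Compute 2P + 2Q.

(12, 14)

First 2P:
Repeated addition: build up to 2P.
2P: tangent at (11, 13): λ = (3·11² + 17)/(2·13) ≡ 36/26. 26⁻¹ ≡ 5 (mod 43), so λ ≡ 36·5 ≡ 8.
  x = λ² - 11 - 11 = 64 - 22 ≡ 42; y = λ·(11 - 42) - 13 ≡ 40. → (42, 40)
2P = (42, 40).
Next 2Q:
Repeated addition: build up to 2Q.
2Q: tangent at (16, 3): λ = (3·16² + 17)/(2·3) ≡ 11/6. 6⁻¹ ≡ 36 (mod 43), so λ ≡ 11·36 ≡ 9.
  x = λ² - 16 - 16 = 81 - 32 ≡ 6; y = λ·(16 - 6) - 3 ≡ 1. → (6, 1)
2Q = (6, 1).
Finally 2P + 2Q:
(42, 40) + (6, 1). λ = (1 - 40)/(6 - 42) ≡ 4/7 mod 43. 7⁻¹ ≡ 37 (mod 43) since 7·37 = 259 ≡ 1, so λ ≡ 19.
  x = λ² - 42 - 6 = 361 - 48 ≡ 12; y = λ·(42 - 12) - 40 ≡ 14. → (12, 14)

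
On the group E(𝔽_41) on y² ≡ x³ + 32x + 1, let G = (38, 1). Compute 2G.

tangent at (38, 1): λ = (3·38² + 32)/(2·1) ≡ 18/2. 2⁻¹ ≡ 21 (mod 41), so λ ≡ 18·21 ≡ 9.
  x = λ² - 38 - 38 = 81 - 76 ≡ 5; y = λ·(38 - 5) - 1 ≡ 9. → (5, 9)

(5, 9)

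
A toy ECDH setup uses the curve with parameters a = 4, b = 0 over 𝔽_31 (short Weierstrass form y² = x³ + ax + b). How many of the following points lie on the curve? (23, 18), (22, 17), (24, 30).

(23, 18): 18² ≡ 14, rhs ≡ 14 → on.
(22, 17): 17² ≡ 10, rhs ≡ 10 → on.
(24, 30): 30² ≡ 1, rhs ≡ 1 → on.

3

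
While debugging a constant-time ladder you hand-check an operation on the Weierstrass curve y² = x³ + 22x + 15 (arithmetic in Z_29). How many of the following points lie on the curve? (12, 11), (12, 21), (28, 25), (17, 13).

(12, 11): 11² ≡ 5, rhs ≡ 6 → off.
(12, 21): 21² ≡ 6, rhs ≡ 6 → on.
(28, 25): 25² ≡ 16, rhs ≡ 21 → off.
(17, 13): 13² ≡ 24, rhs ≡ 24 → on.

2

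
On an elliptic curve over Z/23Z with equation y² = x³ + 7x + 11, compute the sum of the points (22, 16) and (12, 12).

(14, 1)

(22, 16) + (12, 12). λ = (12 - 16)/(12 - 22) ≡ 19/13 mod 23. 13⁻¹ ≡ 16 (mod 23) since 13·16 = 208 ≡ 1, so λ ≡ 5.
  x = λ² - 22 - 12 = 25 - 34 ≡ 14; y = λ·(22 - 14) - 16 ≡ 1. → (14, 1)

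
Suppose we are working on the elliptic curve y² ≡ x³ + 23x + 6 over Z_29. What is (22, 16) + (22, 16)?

tangent at (22, 16): λ = (3·22² + 23)/(2·16) ≡ 25/3. 3⁻¹ ≡ 10 (mod 29), so λ ≡ 25·10 ≡ 18.
  x = λ² - 22 - 22 = 324 - 44 ≡ 19; y = λ·(22 - 19) - 16 ≡ 9. → (19, 9)

(19, 9)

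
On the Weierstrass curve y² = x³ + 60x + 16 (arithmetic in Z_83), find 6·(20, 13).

Write P = (20, 13).
Double-and-add on 6 = (110)₂. Start with P = (20, 13) for the leading 1-bit.
double: tangent at (20, 13): λ = (3·20² + 60)/(2·13) ≡ 15/26. 26⁻¹ ≡ 16 (mod 83) since 26·16 = 416 ≡ 1, so λ ≡ 15·16 ≡ 74.
  x = λ² - 20 - 20 = 5476 - 40 ≡ 41; y = λ·(20 - 41) - 13 ≡ 10. → (41, 10)
add P: (41, 10) + (20, 13). λ = (13 - 10)/(20 - 41) ≡ 3/62 mod 83. 62⁻¹ ≡ 79 (mod 83) since 62·79 = 4898 ≡ 1, so λ ≡ 71.
  x = λ² - 41 - 20 = 5041 - 61 ≡ 0; y = λ·(41 - 0) - 10 ≡ 79. → (0, 79)
double: tangent at (0, 79): λ = (3·0² + 60)/(2·79) ≡ 60/75. 75⁻¹ ≡ 31 (mod 83) since 75·31 = 2325 ≡ 1, so λ ≡ 60·31 ≡ 34.
  x = λ² - 0 - 0 = 1156 - 0 ≡ 77; y = λ·(0 - 77) - 79 ≡ 42. → (77, 42)

(77, 42)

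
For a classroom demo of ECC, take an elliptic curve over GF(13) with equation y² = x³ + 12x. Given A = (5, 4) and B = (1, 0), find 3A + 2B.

(5, 9)

First 3A:
Repeated addition: build up to 3A.
2A: tangent at (5, 4): λ = (3·5² + 12)/(2·4) ≡ 9/8. 8⁻¹ ≡ 5 (mod 13) since 8·5 = 40 ≡ 1, so λ ≡ 9·5 ≡ 6.
  x = λ² - 5 - 5 = 36 - 10 ≡ 0; y = λ·(5 - 0) - 4 ≡ 0. → (0, 0)
3A: (0, 0) + (5, 4). λ = (4 - 0)/(5 - 0) ≡ 4/5 mod 13. 5⁻¹ ≡ 8 (mod 13) since 5·8 = 40 ≡ 1, so λ ≡ 6.
  x = λ² - 0 - 5 = 36 - 5 ≡ 5; y = λ·(0 - 5) - 0 ≡ 9. → (5, 9)
3A = (5, 9).
Next 2B:
Repeated addition: build up to 2B.
2B: (1, 0) + (1, 0): same x and y₁ ≡ -y₂, so the sum is ∞.
2B = ∞.
Finally 3A + 2B:
(5, 9) + ∞ = (5, 9) (identity).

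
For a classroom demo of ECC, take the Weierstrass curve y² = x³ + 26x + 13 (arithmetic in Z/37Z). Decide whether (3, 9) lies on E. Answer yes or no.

y² = 9² ≡ 7; x³ + 26x + 13 = 118 ≡ 7 (mod 37). 7 = 7.

yes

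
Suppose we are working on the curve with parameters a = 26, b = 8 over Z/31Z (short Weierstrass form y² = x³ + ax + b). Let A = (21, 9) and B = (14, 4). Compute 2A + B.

First 2A:
Repeated addition: build up to 2A.
2A: tangent at (21, 9): λ = (3·21² + 26)/(2·9) ≡ 16/18. 18⁻¹ ≡ 19 (mod 31), so λ ≡ 16·19 ≡ 25.
  x = λ² - 21 - 21 = 625 - 42 ≡ 25; y = λ·(21 - 25) - 9 ≡ 15. → (25, 15)
2A = (25, 15).
Finally 2A + B:
(25, 15) + (14, 4). λ = (4 - 15)/(14 - 25) ≡ 20/20 mod 31. 20⁻¹ ≡ 14 (mod 31) since 20·14 = 280 ≡ 1, so λ ≡ 1.
  x = λ² - 25 - 14 = 1 - 39 ≡ 24; y = λ·(25 - 24) - 15 ≡ 17. → (24, 17)

(24, 17)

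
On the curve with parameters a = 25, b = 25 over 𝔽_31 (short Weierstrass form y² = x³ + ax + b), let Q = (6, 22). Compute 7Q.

Repeated addition: build up to 7Q.
2Q: tangent at (6, 22): λ = (3·6² + 25)/(2·22) ≡ 9/13. 13⁻¹ ≡ 12 (mod 31) since 13·12 = 156 ≡ 1, so λ ≡ 9·12 ≡ 15.
  x = λ² - 6 - 6 = 225 - 12 ≡ 27; y = λ·(6 - 27) - 22 ≡ 4. → (27, 4)
3Q: (27, 4) + (6, 22). λ = (22 - 4)/(6 - 27) ≡ 18/10 mod 31. 10⁻¹ ≡ 28 (mod 31), so λ ≡ 8.
  x = λ² - 27 - 6 = 64 - 33 ≡ 0; y = λ·(27 - 0) - 4 ≡ 26. → (0, 26)
4Q: (0, 26) + (6, 22). λ = (22 - 26)/(6 - 0) ≡ 27/6 mod 31. 6⁻¹ ≡ 26 (mod 31) since 6·26 = 156 ≡ 1, so λ ≡ 20.
  x = λ² - 0 - 6 = 400 - 6 ≡ 22; y = λ·(0 - 22) - 26 ≡ 30. → (22, 30)
5Q: (22, 30) + (6, 22). λ = (22 - 30)/(6 - 22) ≡ 23/15 mod 31. 15⁻¹ ≡ 29 (mod 31), so λ ≡ 16.
  x = λ² - 22 - 6 = 256 - 28 ≡ 11; y = λ·(22 - 11) - 30 ≡ 22. → (11, 22)
6Q: (11, 22) + (6, 22). λ = (22 - 22)/(6 - 11) ≡ 0/26 mod 31. 26⁻¹ ≡ 6 (mod 31), so λ ≡ 0.
  x = λ² - 11 - 6 = 0 - 17 ≡ 14; y = λ·(11 - 14) - 22 ≡ 9. → (14, 9)
7Q: (14, 9) + (6, 22). λ = (22 - 9)/(6 - 14) ≡ 13/23 mod 31. 23⁻¹ ≡ 27 (mod 31), so λ ≡ 10.
  x = λ² - 14 - 6 = 100 - 20 ≡ 18; y = λ·(14 - 18) - 9 ≡ 13. → (18, 13)

(18, 13)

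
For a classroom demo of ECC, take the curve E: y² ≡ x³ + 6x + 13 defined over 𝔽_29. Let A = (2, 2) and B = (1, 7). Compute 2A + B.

(6, 2)

First 2A:
Repeated addition: build up to 2A.
2A: tangent at (2, 2): λ = (3·2² + 6)/(2·2) ≡ 18/4. 4⁻¹ ≡ 22 (mod 29), so λ ≡ 18·22 ≡ 19.
  x = λ² - 2 - 2 = 361 - 4 ≡ 9; y = λ·(2 - 9) - 2 ≡ 10. → (9, 10)
2A = (9, 10).
Finally 2A + B:
(9, 10) + (1, 7). λ = (7 - 10)/(1 - 9) ≡ 26/21 mod 29. 21⁻¹ ≡ 18 (mod 29) since 21·18 = 378 ≡ 1, so λ ≡ 4.
  x = λ² - 9 - 1 = 16 - 10 ≡ 6; y = λ·(9 - 6) - 10 ≡ 2. → (6, 2)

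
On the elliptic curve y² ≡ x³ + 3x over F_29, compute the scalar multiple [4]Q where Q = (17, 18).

Repeated addition: build up to 4Q.
2Q: tangent at (17, 18): λ = (3·17² + 3)/(2·18) ≡ 0/7. 7⁻¹ ≡ 25 (mod 29), so λ ≡ 0·25 ≡ 0.
  x = λ² - 17 - 17 = 0 - 34 ≡ 24; y = λ·(17 - 24) - 18 ≡ 11. → (24, 11)
3Q: (24, 11) + (17, 18). λ = (18 - 11)/(17 - 24) ≡ 7/22 mod 29. 22⁻¹ ≡ 4 (mod 29), so λ ≡ 28.
  x = λ² - 24 - 17 = 784 - 41 ≡ 18; y = λ·(24 - 18) - 11 ≡ 12. → (18, 12)
4Q: (18, 12) + (17, 18). λ = (18 - 12)/(17 - 18) ≡ 6/28 mod 29. 28⁻¹ ≡ 28 (mod 29), so λ ≡ 23.
  x = λ² - 18 - 17 = 529 - 35 ≡ 1; y = λ·(18 - 1) - 12 ≡ 2. → (1, 2)

(1, 2)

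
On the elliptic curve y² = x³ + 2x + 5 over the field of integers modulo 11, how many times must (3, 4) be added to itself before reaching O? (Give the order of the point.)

2P: tangent at (3, 4): λ = (3·3² + 2)/(2·4) ≡ 7/8. 8⁻¹ ≡ 7 (mod 11), so λ ≡ 7·7 ≡ 5.
  x = λ² - 3 - 3 = 25 - 6 ≡ 8; y = λ·(3 - 8) - 4 ≡ 4. → (8, 4)
3P: (8, 4) + (3, 4). λ = (4 - 4)/(3 - 8) ≡ 0/6 mod 11. 6⁻¹ ≡ 2 (mod 11) since 6·2 = 12 ≡ 1, so λ ≡ 0.
  x = λ² - 8 - 3 = 0 - 11 ≡ 0; y = λ·(8 - 0) - 4 ≡ 7. → (0, 7)
4P: (0, 7) + (3, 4). λ = (4 - 7)/(3 - 0) ≡ 8/3 mod 11. 3⁻¹ ≡ 4 (mod 11) since 3·4 = 12 ≡ 1, so λ ≡ 10.
  x = λ² - 0 - 3 = 100 - 3 ≡ 9; y = λ·(0 - 9) - 7 ≡ 2. → (9, 2)
5P: (9, 2) + (3, 4). λ = (4 - 2)/(3 - 9) ≡ 2/5 mod 11. 5⁻¹ ≡ 9 (mod 11), so λ ≡ 7.
  x = λ² - 9 - 3 = 49 - 12 ≡ 4; y = λ·(9 - 4) - 2 ≡ 0. → (4, 0)
6P: (4, 0) + (3, 4). λ = (4 - 0)/(3 - 4) ≡ 4/10 mod 11. 10⁻¹ ≡ 10 (mod 11) since 10·10 = 100 ≡ 1, so λ ≡ 7.
  x = λ² - 4 - 3 = 49 - 7 ≡ 9; y = λ·(4 - 9) - 0 ≡ 9. → (9, 9)
7P: (9, 9) + (3, 4). λ = (4 - 9)/(3 - 9) ≡ 6/5 mod 11. 5⁻¹ ≡ 9 (mod 11), so λ ≡ 10.
  x = λ² - 9 - 3 = 100 - 12 ≡ 0; y = λ·(9 - 0) - 9 ≡ 4. → (0, 4)
8P: (0, 4) + (3, 4). λ = (4 - 4)/(3 - 0) ≡ 0/3 mod 11. 3⁻¹ ≡ 4 (mod 11), so λ ≡ 0.
  x = λ² - 0 - 3 = 0 - 3 ≡ 8; y = λ·(0 - 8) - 4 ≡ 7. → (8, 7)
9P: (8, 7) + (3, 4). λ = (4 - 7)/(3 - 8) ≡ 8/6 mod 11. 6⁻¹ ≡ 2 (mod 11), so λ ≡ 5.
  x = λ² - 8 - 3 = 25 - 11 ≡ 3; y = λ·(8 - 3) - 7 ≡ 7. → (3, 7)
10P: (3, 7) + (3, 4): same x and y₁ ≡ -y₂, so the sum is O.
10P = O, so the order is 10.

10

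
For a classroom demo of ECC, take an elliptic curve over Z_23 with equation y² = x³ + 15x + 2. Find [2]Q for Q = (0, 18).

(8, 17)

tangent at (0, 18): λ = (3·0² + 15)/(2·18) ≡ 15/13. 13⁻¹ ≡ 16 (mod 23) since 13·16 = 208 ≡ 1, so λ ≡ 15·16 ≡ 10.
  x = λ² - 0 - 0 = 100 - 0 ≡ 8; y = λ·(0 - 8) - 18 ≡ 17. → (8, 17)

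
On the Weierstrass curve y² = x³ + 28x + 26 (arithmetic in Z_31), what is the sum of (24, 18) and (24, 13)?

O

The two points share x = 24 and their y-coordinates satisfy 18 + 13 ≡ 0 (mod 31), so they are inverses. Their sum is 𝒪.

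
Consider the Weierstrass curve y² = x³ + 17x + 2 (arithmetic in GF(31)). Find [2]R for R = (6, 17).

tangent at (6, 17): λ = (3·6² + 17)/(2·17) ≡ 1/3. 3⁻¹ ≡ 21 (mod 31), so λ ≡ 1·21 ≡ 21.
  x = λ² - 6 - 6 = 441 - 12 ≡ 26; y = λ·(6 - 26) - 17 ≡ 28. → (26, 28)

(26, 28)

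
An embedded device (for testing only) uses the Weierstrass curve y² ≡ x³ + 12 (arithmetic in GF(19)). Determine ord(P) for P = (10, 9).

2P: tangent at (10, 9): λ = (3·10² + 0)/(2·9) ≡ 15/18. 18⁻¹ ≡ 18 (mod 19), so λ ≡ 15·18 ≡ 4.
  x = λ² - 10 - 10 = 16 - 20 ≡ 15; y = λ·(10 - 15) - 9 ≡ 9. → (15, 9)
3P: (15, 9) + (10, 9). λ = (9 - 9)/(10 - 15) ≡ 0/14 mod 19. 14⁻¹ ≡ 15 (mod 19), so λ ≡ 0.
  x = λ² - 15 - 10 = 0 - 25 ≡ 13; y = λ·(15 - 13) - 9 ≡ 10. → (13, 10)
4P: (13, 10) + (10, 9). λ = (9 - 10)/(10 - 13) ≡ 18/16 mod 19. 16⁻¹ ≡ 6 (mod 19), so λ ≡ 13.
  x = λ² - 13 - 10 = 169 - 23 ≡ 13; y = λ·(13 - 13) - 10 ≡ 9. → (13, 9)
5P: (13, 9) + (10, 9). λ = (9 - 9)/(10 - 13) ≡ 0/16 mod 19. 16⁻¹ ≡ 6 (mod 19) since 16·6 = 96 ≡ 1, so λ ≡ 0.
  x = λ² - 13 - 10 = 0 - 23 ≡ 15; y = λ·(13 - 15) - 9 ≡ 10. → (15, 10)
6P: (15, 10) + (10, 9). λ = (9 - 10)/(10 - 15) ≡ 18/14 mod 19. 14⁻¹ ≡ 15 (mod 19) since 14·15 = 210 ≡ 1, so λ ≡ 4.
  x = λ² - 15 - 10 = 16 - 25 ≡ 10; y = λ·(15 - 10) - 10 ≡ 10. → (10, 10)
7P: (10, 10) + (10, 9): same x and y₁ ≡ -y₂, so the sum is ∞.
7P = ∞, so the order is 7.

7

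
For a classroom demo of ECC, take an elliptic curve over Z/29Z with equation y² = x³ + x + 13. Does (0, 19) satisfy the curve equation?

y² = 19² ≡ 13; x³ + 1x + 13 = 13 ≡ 13 (mod 29). 13 = 13.

yes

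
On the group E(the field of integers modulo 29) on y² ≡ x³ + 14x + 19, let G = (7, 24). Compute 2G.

tangent at (7, 24): λ = (3·7² + 14)/(2·24) ≡ 16/19. 19⁻¹ ≡ 26 (mod 29), so λ ≡ 16·26 ≡ 10.
  x = λ² - 7 - 7 = 100 - 14 ≡ 28; y = λ·(7 - 28) - 24 ≡ 27. → (28, 27)

(28, 27)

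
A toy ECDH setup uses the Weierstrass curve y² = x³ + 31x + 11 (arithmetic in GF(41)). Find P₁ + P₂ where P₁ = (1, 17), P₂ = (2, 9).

(1, 17) + (2, 9). λ = (9 - 17)/(2 - 1) ≡ 33/1 mod 41. 1⁻¹ ≡ 1 (mod 41) since 1·1 = 1 ≡ 1, so λ ≡ 33.
  x = λ² - 1 - 2 = 1089 - 3 ≡ 20; y = λ·(1 - 20) - 17 ≡ 12. → (20, 12)

(20, 12)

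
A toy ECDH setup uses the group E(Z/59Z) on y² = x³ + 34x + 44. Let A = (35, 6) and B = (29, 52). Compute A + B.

(21, 44)

(35, 6) + (29, 52). λ = (52 - 6)/(29 - 35) ≡ 46/53 mod 59. 53⁻¹ ≡ 49 (mod 59), so λ ≡ 12.
  x = λ² - 35 - 29 = 144 - 64 ≡ 21; y = λ·(35 - 21) - 6 ≡ 44. → (21, 44)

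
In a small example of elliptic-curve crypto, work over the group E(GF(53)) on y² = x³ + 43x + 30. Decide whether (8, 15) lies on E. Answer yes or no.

y² = 15² ≡ 13; x³ + 43x + 30 = 886 ≡ 38 (mod 53). 13 ≠ 38.

no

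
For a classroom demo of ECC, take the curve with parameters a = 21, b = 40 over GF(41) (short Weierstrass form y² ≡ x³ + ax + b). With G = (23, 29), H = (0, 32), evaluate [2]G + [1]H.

First 2G:
Repeated addition: build up to 2G.
2G: tangent at (23, 29): λ = (3·23² + 21)/(2·29) ≡ 9/17. 17⁻¹ ≡ 29 (mod 41), so λ ≡ 9·29 ≡ 15.
  x = λ² - 23 - 23 = 225 - 46 ≡ 15; y = λ·(23 - 15) - 29 ≡ 9. → (15, 9)
2G = (15, 9).
Finally 2G + H:
(15, 9) + (0, 32). λ = (32 - 9)/(0 - 15) ≡ 23/26 mod 41. 26⁻¹ ≡ 30 (mod 41) since 26·30 = 780 ≡ 1, so λ ≡ 34.
  x = λ² - 15 - 0 = 1156 - 15 ≡ 34; y = λ·(15 - 34) - 9 ≡ 1. → (34, 1)

(34, 1)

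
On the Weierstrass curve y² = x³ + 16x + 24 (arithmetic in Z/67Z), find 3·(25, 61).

Write P = (25, 61).
Repeated addition: build up to 3P.
2P: tangent at (25, 61): λ = (3·25² + 16)/(2·61) ≡ 15/55. 55⁻¹ ≡ 39 (mod 67), so λ ≡ 15·39 ≡ 49.
  x = λ² - 25 - 25 = 2401 - 50 ≡ 6; y = λ·(25 - 6) - 61 ≡ 66. → (6, 66)
3P: (6, 66) + (25, 61). λ = (61 - 66)/(25 - 6) ≡ 62/19 mod 67. 19⁻¹ ≡ 60 (mod 67) since 19·60 = 1140 ≡ 1, so λ ≡ 35.
  x = λ² - 6 - 25 = 1225 - 31 ≡ 55; y = λ·(6 - 55) - 66 ≡ 28. → (55, 28)

(55, 28)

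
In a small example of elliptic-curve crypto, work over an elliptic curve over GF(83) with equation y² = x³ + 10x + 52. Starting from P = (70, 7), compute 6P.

Double-and-add on 6 = (110)₂. Start with P = (70, 7) for the leading 1-bit.
double: tangent at (70, 7): λ = (3·70² + 10)/(2·7) ≡ 19/14. 14⁻¹ ≡ 6 (mod 83), so λ ≡ 19·6 ≡ 31.
  x = λ² - 70 - 70 = 961 - 140 ≡ 74; y = λ·(70 - 74) - 7 ≡ 35. → (74, 35)
add P: (74, 35) + (70, 7). λ = (7 - 35)/(70 - 74) ≡ 55/79 mod 83. 79⁻¹ ≡ 62 (mod 83) since 79·62 = 4898 ≡ 1, so λ ≡ 7.
  x = λ² - 74 - 70 = 49 - 144 ≡ 71; y = λ·(74 - 71) - 35 ≡ 69. → (71, 69)
double: tangent at (71, 69): λ = (3·71² + 10)/(2·69) ≡ 27/55. 55⁻¹ ≡ 80 (mod 83), so λ ≡ 27·80 ≡ 2.
  x = λ² - 71 - 71 = 4 - 142 ≡ 28; y = λ·(71 - 28) - 69 ≡ 17. → (28, 17)

(28, 17)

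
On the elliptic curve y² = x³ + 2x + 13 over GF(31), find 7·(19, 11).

(24, 11)

Write Q = (19, 11).
Double-and-add on 7 = (111)₂. Start with Q = (19, 11) for the leading 1-bit.
double: tangent at (19, 11): λ = (3·19² + 2)/(2·11) ≡ 0/22. 22⁻¹ ≡ 24 (mod 31), so λ ≡ 0·24 ≡ 0.
  x = λ² - 19 - 19 = 0 - 38 ≡ 24; y = λ·(19 - 24) - 11 ≡ 20. → (24, 20)
add Q: (24, 20) + (19, 11). λ = (11 - 20)/(19 - 24) ≡ 22/26 mod 31. 26⁻¹ ≡ 6 (mod 31) since 26·6 = 156 ≡ 1, so λ ≡ 8.
  x = λ² - 24 - 19 = 64 - 43 ≡ 21; y = λ·(24 - 21) - 20 ≡ 4. → (21, 4)
double: tangent at (21, 4): λ = (3·21² + 2)/(2·4) ≡ 23/8. 8⁻¹ ≡ 4 (mod 31), so λ ≡ 23·4 ≡ 30.
  x = λ² - 21 - 21 = 900 - 42 ≡ 21; y = λ·(21 - 21) - 4 ≡ 27. → (21, 27)
add Q: (21, 27) + (19, 11). λ = (11 - 27)/(19 - 21) ≡ 15/29 mod 31. 29⁻¹ ≡ 15 (mod 31) since 29·15 = 435 ≡ 1, so λ ≡ 8.
  x = λ² - 21 - 19 = 64 - 40 ≡ 24; y = λ·(21 - 24) - 27 ≡ 11. → (24, 11)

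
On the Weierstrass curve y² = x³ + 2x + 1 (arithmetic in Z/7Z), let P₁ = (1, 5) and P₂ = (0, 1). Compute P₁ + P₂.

(1, 5) + (0, 1). λ = (1 - 5)/(0 - 1) ≡ 3/6 mod 7. 6⁻¹ ≡ 6 (mod 7), so λ ≡ 4.
  x = λ² - 1 - 0 = 16 - 1 ≡ 1; y = λ·(1 - 1) - 5 ≡ 2. → (1, 2)

(1, 2)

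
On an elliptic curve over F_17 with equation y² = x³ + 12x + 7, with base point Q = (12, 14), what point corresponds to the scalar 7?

Repeated addition: build up to 7Q.
2Q: tangent at (12, 14): λ = (3·12² + 12)/(2·14) ≡ 2/11. 11⁻¹ ≡ 14 (mod 17), so λ ≡ 2·14 ≡ 11.
  x = λ² - 12 - 12 = 121 - 24 ≡ 12; y = λ·(12 - 12) - 14 ≡ 3. → (12, 3)
3Q: (12, 3) + (12, 14): same x and y₁ ≡ -y₂, so the sum is the point at infinity.
4Q: the point at infinity + (12, 14) = (12, 14) (identity).
5Q: tangent at (12, 14): λ = (3·12² + 12)/(2·14) ≡ 2/11. 11⁻¹ ≡ 14 (mod 17) since 11·14 = 154 ≡ 1, so λ ≡ 2·14 ≡ 11.
  x = λ² - 12 - 12 = 121 - 24 ≡ 12; y = λ·(12 - 12) - 14 ≡ 3. → (12, 3)
6Q: (12, 3) + (12, 14): same x and y₁ ≡ -y₂, so the sum is the point at infinity.
7Q: the point at infinity + (12, 14) = (12, 14) (identity).

(12, 14)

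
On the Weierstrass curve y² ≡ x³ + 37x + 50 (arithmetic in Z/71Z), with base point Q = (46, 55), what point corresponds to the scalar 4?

(70, 15)

Double-and-add on 4 = (100)₂. Start with Q = (46, 55) for the leading 1-bit.
double: tangent at (46, 55): λ = (3·46² + 37)/(2·55) ≡ 66/39. 39⁻¹ ≡ 51 (mod 71), so λ ≡ 66·51 ≡ 29.
  x = λ² - 46 - 46 = 841 - 92 ≡ 39; y = λ·(46 - 39) - 55 ≡ 6. → (39, 6)
double: tangent at (39, 6): λ = (3·39² + 37)/(2·6) ≡ 56/12. 12⁻¹ ≡ 6 (mod 71) since 12·6 = 72 ≡ 1, so λ ≡ 56·6 ≡ 52.
  x = λ² - 39 - 39 = 2704 - 78 ≡ 70; y = λ·(39 - 70) - 6 ≡ 15. → (70, 15)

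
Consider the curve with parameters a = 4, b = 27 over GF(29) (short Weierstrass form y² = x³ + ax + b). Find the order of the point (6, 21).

5

2P: tangent at (6, 21): λ = (3·6² + 4)/(2·21) ≡ 25/13. 13⁻¹ ≡ 9 (mod 29) since 13·9 = 117 ≡ 1, so λ ≡ 25·9 ≡ 22.
  x = λ² - 6 - 6 = 484 - 12 ≡ 8; y = λ·(6 - 8) - 21 ≡ 22. → (8, 22)
3P: (8, 22) + (6, 21). λ = (21 - 22)/(6 - 8) ≡ 28/27 mod 29. 27⁻¹ ≡ 14 (mod 29), so λ ≡ 15.
  x = λ² - 8 - 6 = 225 - 14 ≡ 8; y = λ·(8 - 8) - 22 ≡ 7. → (8, 7)
4P: (8, 7) + (6, 21). λ = (21 - 7)/(6 - 8) ≡ 14/27 mod 29. 27⁻¹ ≡ 14 (mod 29) since 27·14 = 378 ≡ 1, so λ ≡ 22.
  x = λ² - 8 - 6 = 484 - 14 ≡ 6; y = λ·(8 - 6) - 7 ≡ 8. → (6, 8)
5P: (6, 8) + (6, 21): same x and y₁ ≡ -y₂, so the sum is ∞.
5P = ∞, so the order is 5.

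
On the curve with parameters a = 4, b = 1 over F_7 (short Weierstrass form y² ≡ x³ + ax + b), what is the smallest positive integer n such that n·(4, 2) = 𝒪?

2P: tangent at (4, 2): λ = (3·4² + 4)/(2·2) ≡ 3/4. 4⁻¹ ≡ 2 (mod 7), so λ ≡ 3·2 ≡ 6.
  x = λ² - 4 - 4 = 36 - 8 ≡ 0; y = λ·(4 - 0) - 2 ≡ 1. → (0, 1)
3P: (0, 1) + (4, 2). λ = (2 - 1)/(4 - 0) ≡ 1/4 mod 7. 4⁻¹ ≡ 2 (mod 7), so λ ≡ 2.
  x = λ² - 0 - 4 = 4 - 4 ≡ 0; y = λ·(0 - 0) - 1 ≡ 6. → (0, 6)
4P: (0, 6) + (4, 2). λ = (2 - 6)/(4 - 0) ≡ 3/4 mod 7. 4⁻¹ ≡ 2 (mod 7), so λ ≡ 6.
  x = λ² - 0 - 4 = 36 - 4 ≡ 4; y = λ·(0 - 4) - 6 ≡ 5. → (4, 5)
5P: (4, 5) + (4, 2): same x and y₁ ≡ -y₂, so the sum is 𝒪.
5P = 𝒪, so the order is 5.

5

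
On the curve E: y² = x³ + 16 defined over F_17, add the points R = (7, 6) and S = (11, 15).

(7, 6) + (11, 15). λ = (15 - 6)/(11 - 7) ≡ 9/4 mod 17. 4⁻¹ ≡ 13 (mod 17) since 4·13 = 52 ≡ 1, so λ ≡ 15.
  x = λ² - 7 - 11 = 225 - 18 ≡ 3; y = λ·(7 - 3) - 6 ≡ 3. → (3, 3)

(3, 3)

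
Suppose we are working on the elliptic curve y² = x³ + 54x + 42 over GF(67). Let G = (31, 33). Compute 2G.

(59, 61)

tangent at (31, 33): λ = (3·31² + 54)/(2·33) ≡ 56/66. 66⁻¹ ≡ 66 (mod 67) since 66·66 = 4356 ≡ 1, so λ ≡ 56·66 ≡ 11.
  x = λ² - 31 - 31 = 121 - 62 ≡ 59; y = λ·(31 - 59) - 33 ≡ 61. → (59, 61)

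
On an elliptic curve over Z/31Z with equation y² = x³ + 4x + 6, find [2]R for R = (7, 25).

(24, 21)

tangent at (7, 25): λ = (3·7² + 4)/(2·25) ≡ 27/19. 19⁻¹ ≡ 18 (mod 31), so λ ≡ 27·18 ≡ 21.
  x = λ² - 7 - 7 = 441 - 14 ≡ 24; y = λ·(7 - 24) - 25 ≡ 21. → (24, 21)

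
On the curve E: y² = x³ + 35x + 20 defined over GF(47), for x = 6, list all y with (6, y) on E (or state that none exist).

x³ + 35x + 20 = 446 ≡ 23 (mod 47).
23 is a non-residue mod 47; no y exists.

none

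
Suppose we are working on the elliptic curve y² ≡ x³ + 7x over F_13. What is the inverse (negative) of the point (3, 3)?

-(3, 3) = (3, -3 mod 13) = (3, 10).

(3, 10)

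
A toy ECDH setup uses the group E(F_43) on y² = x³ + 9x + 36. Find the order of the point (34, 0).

2

2P: (34, 0) + (34, 0): same x and y₁ ≡ -y₂, so the sum is O.
2P = O, so the order is 2.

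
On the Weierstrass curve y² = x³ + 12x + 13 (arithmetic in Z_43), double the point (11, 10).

tangent at (11, 10): λ = (3·11² + 12)/(2·10) ≡ 31/20. 20⁻¹ ≡ 28 (mod 43), so λ ≡ 31·28 ≡ 8.
  x = λ² - 11 - 11 = 64 - 22 ≡ 42; y = λ·(11 - 42) - 10 ≡ 0. → (42, 0)

(42, 0)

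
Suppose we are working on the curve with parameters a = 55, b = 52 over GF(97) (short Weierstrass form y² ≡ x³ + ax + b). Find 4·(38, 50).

(88, 63)

Write G = (38, 50).
Repeated addition: build up to 4G.
2G: tangent at (38, 50): λ = (3·38² + 55)/(2·50) ≡ 22/3. 3⁻¹ ≡ 65 (mod 97), so λ ≡ 22·65 ≡ 72.
  x = λ² - 38 - 38 = 5184 - 76 ≡ 64; y = λ·(38 - 64) - 50 ≡ 18. → (64, 18)
3G: (64, 18) + (38, 50). λ = (50 - 18)/(38 - 64) ≡ 32/71 mod 97. 71⁻¹ ≡ 41 (mod 97), so λ ≡ 51.
  x = λ² - 64 - 38 = 2601 - 102 ≡ 74; y = λ·(64 - 74) - 18 ≡ 54. → (74, 54)
4G: (74, 54) + (38, 50). λ = (50 - 54)/(38 - 74) ≡ 93/61 mod 97. 61⁻¹ ≡ 35 (mod 97), so λ ≡ 54.
  x = λ² - 74 - 38 = 2916 - 112 ≡ 88; y = λ·(74 - 88) - 54 ≡ 63. → (88, 63)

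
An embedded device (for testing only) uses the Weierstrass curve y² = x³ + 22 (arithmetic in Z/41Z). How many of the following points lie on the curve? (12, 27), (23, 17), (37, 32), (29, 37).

(12, 27): 27² ≡ 32, rhs ≡ 28 → off.
(23, 17): 17² ≡ 2, rhs ≡ 12 → off.
(37, 32): 32² ≡ 40, rhs ≡ 40 → on.
(29, 37): 37² ≡ 16, rhs ≡ 16 → on.

2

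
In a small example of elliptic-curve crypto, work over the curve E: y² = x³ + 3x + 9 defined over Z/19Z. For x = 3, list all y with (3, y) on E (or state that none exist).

x³ + 3x + 9 = 45 ≡ 7 (mod 19).
Square roots of 7 mod 19: 8 and 11 (since 8² = 64 ≡ 7).

8, 11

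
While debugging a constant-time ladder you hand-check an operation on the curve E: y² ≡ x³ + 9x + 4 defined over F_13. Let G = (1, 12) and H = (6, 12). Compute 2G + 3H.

(6, 1)

First 2G:
Repeated addition: build up to 2G.
2G: tangent at (1, 12): λ = (3·1² + 9)/(2·12) ≡ 12/11. 11⁻¹ ≡ 6 (mod 13), so λ ≡ 12·6 ≡ 7.
  x = λ² - 1 - 1 = 49 - 2 ≡ 8; y = λ·(1 - 8) - 12 ≡ 4. → (8, 4)
2G = (8, 4).
Next 3H:
Repeated addition: build up to 3H.
2H: tangent at (6, 12): λ = (3·6² + 9)/(2·12) ≡ 0/11. 11⁻¹ ≡ 6 (mod 13), so λ ≡ 0·6 ≡ 0.
  x = λ² - 6 - 6 = 0 - 12 ≡ 1; y = λ·(6 - 1) - 12 ≡ 1. → (1, 1)
3H: (1, 1) + (6, 12). λ = (12 - 1)/(6 - 1) ≡ 11/5 mod 13. 5⁻¹ ≡ 8 (mod 13), so λ ≡ 10.
  x = λ² - 1 - 6 = 100 - 7 ≡ 2; y = λ·(1 - 2) - 1 ≡ 2. → (2, 2)
3H = (2, 2).
Finally 2G + 3H:
(8, 4) + (2, 2). λ = (2 - 4)/(2 - 8) ≡ 11/7 mod 13. 7⁻¹ ≡ 2 (mod 13), so λ ≡ 9.
  x = λ² - 8 - 2 = 81 - 10 ≡ 6; y = λ·(8 - 6) - 4 ≡ 1. → (6, 1)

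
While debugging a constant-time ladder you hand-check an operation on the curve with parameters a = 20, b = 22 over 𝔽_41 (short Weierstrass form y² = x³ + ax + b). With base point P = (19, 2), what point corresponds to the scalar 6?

(23, 29)

Double-and-add on 6 = (110)₂. Start with P = (19, 2) for the leading 1-bit.
double: tangent at (19, 2): λ = (3·19² + 20)/(2·2) ≡ 37/4. 4⁻¹ ≡ 31 (mod 41), so λ ≡ 37·31 ≡ 40.
  x = λ² - 19 - 19 = 1600 - 38 ≡ 4; y = λ·(19 - 4) - 2 ≡ 24. → (4, 24)
add P: (4, 24) + (19, 2). λ = (2 - 24)/(19 - 4) ≡ 19/15 mod 41. 15⁻¹ ≡ 11 (mod 41), so λ ≡ 4.
  x = λ² - 4 - 19 = 16 - 23 ≡ 34; y = λ·(4 - 34) - 24 ≡ 20. → (34, 20)
double: tangent at (34, 20): λ = (3·34² + 20)/(2·20) ≡ 3/40. 40⁻¹ ≡ 40 (mod 41), so λ ≡ 3·40 ≡ 38.
  x = λ² - 34 - 34 = 1444 - 68 ≡ 23; y = λ·(34 - 23) - 20 ≡ 29. → (23, 29)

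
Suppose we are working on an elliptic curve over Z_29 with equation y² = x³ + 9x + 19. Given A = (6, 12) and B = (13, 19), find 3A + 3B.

First 3A:
Repeated addition: build up to 3A.
2A: tangent at (6, 12): λ = (3·6² + 9)/(2·12) ≡ 1/24. 24⁻¹ ≡ 23 (mod 29) since 24·23 = 552 ≡ 1, so λ ≡ 1·23 ≡ 23.
  x = λ² - 6 - 6 = 529 - 12 ≡ 24; y = λ·(6 - 24) - 12 ≡ 9. → (24, 9)
3A: (24, 9) + (6, 12). λ = (12 - 9)/(6 - 24) ≡ 3/11 mod 29. 11⁻¹ ≡ 8 (mod 29), so λ ≡ 24.
  x = λ² - 24 - 6 = 576 - 30 ≡ 24; y = λ·(24 - 24) - 9 ≡ 20. → (24, 20)
3A = (24, 20).
Next 3B:
Repeated addition: build up to 3B.
2B: tangent at (13, 19): λ = (3·13² + 9)/(2·19) ≡ 23/9. 9⁻¹ ≡ 13 (mod 29), so λ ≡ 23·13 ≡ 9.
  x = λ² - 13 - 13 = 81 - 26 ≡ 26; y = λ·(13 - 26) - 19 ≡ 9. → (26, 9)
3B: (26, 9) + (13, 19). λ = (19 - 9)/(13 - 26) ≡ 10/16 mod 29. 16⁻¹ ≡ 20 (mod 29), so λ ≡ 26.
  x = λ² - 26 - 13 = 676 - 39 ≡ 28; y = λ·(26 - 28) - 9 ≡ 26. → (28, 26)
3B = (28, 26).
Finally 3A + 3B:
(24, 20) + (28, 26). λ = (26 - 20)/(28 - 24) ≡ 6/4 mod 29. 4⁻¹ ≡ 22 (mod 29), so λ ≡ 16.
  x = λ² - 24 - 28 = 256 - 52 ≡ 1; y = λ·(24 - 1) - 20 ≡ 0. → (1, 0)

(1, 0)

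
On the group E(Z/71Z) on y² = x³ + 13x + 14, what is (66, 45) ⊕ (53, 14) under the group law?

(6, 38)

(66, 45) + (53, 14). λ = (14 - 45)/(53 - 66) ≡ 40/58 mod 71. 58⁻¹ ≡ 60 (mod 71), so λ ≡ 57.
  x = λ² - 66 - 53 = 3249 - 119 ≡ 6; y = λ·(66 - 6) - 45 ≡ 38. → (6, 38)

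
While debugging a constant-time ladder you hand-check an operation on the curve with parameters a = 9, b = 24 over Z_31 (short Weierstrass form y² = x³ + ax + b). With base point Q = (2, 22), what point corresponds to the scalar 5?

Double-and-add on 5 = (101)₂. Start with Q = (2, 22) for the leading 1-bit.
double: tangent at (2, 22): λ = (3·2² + 9)/(2·22) ≡ 21/13. 13⁻¹ ≡ 12 (mod 31), so λ ≡ 21·12 ≡ 4.
  x = λ² - 2 - 2 = 16 - 4 ≡ 12; y = λ·(2 - 12) - 22 ≡ 0. → (12, 0)
double: (12, 0) + (12, 0): same x and y₁ ≡ -y₂, so the sum is 𝒪.
add Q: 𝒪 + (2, 22) = (2, 22) (identity).

(2, 22)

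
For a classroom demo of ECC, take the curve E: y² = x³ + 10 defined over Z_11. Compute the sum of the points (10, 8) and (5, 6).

(1, 0)

(10, 8) + (5, 6). λ = (6 - 8)/(5 - 10) ≡ 9/6 mod 11. 6⁻¹ ≡ 2 (mod 11) since 6·2 = 12 ≡ 1, so λ ≡ 7.
  x = λ² - 10 - 5 = 49 - 15 ≡ 1; y = λ·(10 - 1) - 8 ≡ 0. → (1, 0)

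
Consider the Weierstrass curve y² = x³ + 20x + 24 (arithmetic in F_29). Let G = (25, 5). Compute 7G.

(0, 16)

Repeated addition: build up to 7G.
2G: tangent at (25, 5): λ = (3·25² + 20)/(2·5) ≡ 10/10. 10⁻¹ ≡ 3 (mod 29), so λ ≡ 10·3 ≡ 1.
  x = λ² - 25 - 25 = 1 - 50 ≡ 9; y = λ·(25 - 9) - 5 ≡ 11. → (9, 11)
3G: (9, 11) + (25, 5). λ = (5 - 11)/(25 - 9) ≡ 23/16 mod 29. 16⁻¹ ≡ 20 (mod 29) since 16·20 = 320 ≡ 1, so λ ≡ 25.
  x = λ² - 9 - 25 = 625 - 34 ≡ 11; y = λ·(9 - 11) - 11 ≡ 26. → (11, 26)
4G: (11, 26) + (25, 5). λ = (5 - 26)/(25 - 11) ≡ 8/14 mod 29. 14⁻¹ ≡ 27 (mod 29) since 14·27 = 378 ≡ 1, so λ ≡ 13.
  x = λ² - 11 - 25 = 169 - 36 ≡ 17; y = λ·(11 - 17) - 26 ≡ 12. → (17, 12)
5G: (17, 12) + (25, 5). λ = (5 - 12)/(25 - 17) ≡ 22/8 mod 29. 8⁻¹ ≡ 11 (mod 29), so λ ≡ 10.
  x = λ² - 17 - 25 = 100 - 42 ≡ 0; y = λ·(17 - 0) - 12 ≡ 13. → (0, 13)
6G: (0, 13) + (25, 5). λ = (5 - 13)/(25 - 0) ≡ 21/25 mod 29. 25⁻¹ ≡ 7 (mod 29) since 25·7 = 175 ≡ 1, so λ ≡ 2.
  x = λ² - 0 - 25 = 4 - 25 ≡ 8; y = λ·(0 - 8) - 13 ≡ 0. → (8, 0)
7G: (8, 0) + (25, 5). λ = (5 - 0)/(25 - 8) ≡ 5/17 mod 29. 17⁻¹ ≡ 12 (mod 29) since 17·12 = 204 ≡ 1, so λ ≡ 2.
  x = λ² - 8 - 25 = 4 - 33 ≡ 0; y = λ·(8 - 0) - 0 ≡ 16. → (0, 16)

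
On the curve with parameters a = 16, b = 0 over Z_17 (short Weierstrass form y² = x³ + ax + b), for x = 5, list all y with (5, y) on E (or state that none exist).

x³ + 16x + 0 = 205 ≡ 1 (mod 17).
Square roots of 1 mod 17: 1 and 16 (since 1² = 1 ≡ 1).

1, 16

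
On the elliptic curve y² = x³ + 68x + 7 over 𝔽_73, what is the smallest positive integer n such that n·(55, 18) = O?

12

2P: tangent at (55, 18): λ = (3·55² + 68)/(2·18) ≡ 18/36. 36⁻¹ ≡ 71 (mod 73) since 36·71 = 2556 ≡ 1, so λ ≡ 18·71 ≡ 37.
  x = λ² - 55 - 55 = 1369 - 110 ≡ 18; y = λ·(55 - 18) - 18 ≡ 37. → (18, 37)
3P: (18, 37) + (55, 18). λ = (18 - 37)/(55 - 18) ≡ 54/37 mod 73. 37⁻¹ ≡ 2 (mod 73), so λ ≡ 35.
  x = λ² - 18 - 55 = 1225 - 73 ≡ 57; y = λ·(18 - 57) - 37 ≡ 58. → (57, 58)
4P: (57, 58) + (55, 18). λ = (18 - 58)/(55 - 57) ≡ 33/71 mod 73. 71⁻¹ ≡ 36 (mod 73) since 71·36 = 2556 ≡ 1, so λ ≡ 20.
  x = λ² - 57 - 55 = 400 - 112 ≡ 69; y = λ·(57 - 69) - 58 ≡ 67. → (69, 67)
5P: (69, 67) + (55, 18). λ = (18 - 67)/(55 - 69) ≡ 24/59 mod 73. 59⁻¹ ≡ 26 (mod 73) since 59·26 = 1534 ≡ 1, so λ ≡ 40.
  x = λ² - 69 - 55 = 1600 - 124 ≡ 16; y = λ·(69 - 16) - 67 ≡ 9. → (16, 9)
6P: (16, 9) + (55, 18). λ = (18 - 9)/(55 - 16) ≡ 9/39 mod 73. 39⁻¹ ≡ 15 (mod 73), so λ ≡ 62.
  x = λ² - 16 - 55 = 3844 - 71 ≡ 50; y = λ·(16 - 50) - 9 ≡ 0. → (50, 0)
7P: (50, 0) + (55, 18). λ = (18 - 0)/(55 - 50) ≡ 18/5 mod 73. 5⁻¹ ≡ 44 (mod 73), so λ ≡ 62.
  x = λ² - 50 - 55 = 3844 - 105 ≡ 16; y = λ·(50 - 16) - 0 ≡ 64. → (16, 64)
8P: (16, 64) + (55, 18). λ = (18 - 64)/(55 - 16) ≡ 27/39 mod 73. 39⁻¹ ≡ 15 (mod 73) since 39·15 = 585 ≡ 1, so λ ≡ 40.
  x = λ² - 16 - 55 = 1600 - 71 ≡ 69; y = λ·(16 - 69) - 64 ≡ 6. → (69, 6)
9P: (69, 6) + (55, 18). λ = (18 - 6)/(55 - 69) ≡ 12/59 mod 73. 59⁻¹ ≡ 26 (mod 73), so λ ≡ 20.
  x = λ² - 69 - 55 = 400 - 124 ≡ 57; y = λ·(69 - 57) - 6 ≡ 15. → (57, 15)
10P: (57, 15) + (55, 18). λ = (18 - 15)/(55 - 57) ≡ 3/71 mod 73. 71⁻¹ ≡ 36 (mod 73), so λ ≡ 35.
  x = λ² - 57 - 55 = 1225 - 112 ≡ 18; y = λ·(57 - 18) - 15 ≡ 36. → (18, 36)
11P: (18, 36) + (55, 18). λ = (18 - 36)/(55 - 18) ≡ 55/37 mod 73. 37⁻¹ ≡ 2 (mod 73), so λ ≡ 37.
  x = λ² - 18 - 55 = 1369 - 73 ≡ 55; y = λ·(18 - 55) - 36 ≡ 55. → (55, 55)
12P: (55, 55) + (55, 18): same x and y₁ ≡ -y₂, so the sum is O.
12P = O, so the order is 12.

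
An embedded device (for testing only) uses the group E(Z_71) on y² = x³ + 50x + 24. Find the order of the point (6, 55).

3

2P: tangent at (6, 55): λ = (3·6² + 50)/(2·55) ≡ 16/39. 39⁻¹ ≡ 51 (mod 71) since 39·51 = 1989 ≡ 1, so λ ≡ 16·51 ≡ 35.
  x = λ² - 6 - 6 = 1225 - 12 ≡ 6; y = λ·(6 - 6) - 55 ≡ 16. → (6, 16)
3P: (6, 16) + (6, 55): same x and y₁ ≡ -y₂, so the sum is O.
3P = O, so the order is 3.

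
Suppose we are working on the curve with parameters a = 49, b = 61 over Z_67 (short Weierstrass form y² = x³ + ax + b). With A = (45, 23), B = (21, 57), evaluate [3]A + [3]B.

(64, 17)

First 3A:
Repeated addition: build up to 3A.
2A: tangent at (45, 23): λ = (3·45² + 49)/(2·23) ≡ 27/46. 46⁻¹ ≡ 51 (mod 67), so λ ≡ 27·51 ≡ 37.
  x = λ² - 45 - 45 = 1369 - 90 ≡ 6; y = λ·(45 - 6) - 23 ≡ 13. → (6, 13)
3A: (6, 13) + (45, 23). λ = (23 - 13)/(45 - 6) ≡ 10/39 mod 67. 39⁻¹ ≡ 55 (mod 67) since 39·55 = 2145 ≡ 1, so λ ≡ 14.
  x = λ² - 6 - 45 = 196 - 51 ≡ 11; y = λ·(6 - 11) - 13 ≡ 51. → (11, 51)
3A = (11, 51).
Next 3B:
Repeated addition: build up to 3B.
2B: tangent at (21, 57): λ = (3·21² + 49)/(2·57) ≡ 32/47. 47⁻¹ ≡ 10 (mod 67) since 47·10 = 470 ≡ 1, so λ ≡ 32·10 ≡ 52.
  x = λ² - 21 - 21 = 2704 - 42 ≡ 49; y = λ·(21 - 49) - 57 ≡ 28. → (49, 28)
3B: (49, 28) + (21, 57). λ = (57 - 28)/(21 - 49) ≡ 29/39 mod 67. 39⁻¹ ≡ 55 (mod 67), so λ ≡ 54.
  x = λ² - 49 - 21 = 2916 - 70 ≡ 32; y = λ·(49 - 32) - 28 ≡ 19. → (32, 19)
3B = (32, 19).
Finally 3A + 3B:
(11, 51) + (32, 19). λ = (19 - 51)/(32 - 11) ≡ 35/21 mod 67. 21⁻¹ ≡ 16 (mod 67), so λ ≡ 24.
  x = λ² - 11 - 32 = 576 - 43 ≡ 64; y = λ·(11 - 64) - 51 ≡ 17. → (64, 17)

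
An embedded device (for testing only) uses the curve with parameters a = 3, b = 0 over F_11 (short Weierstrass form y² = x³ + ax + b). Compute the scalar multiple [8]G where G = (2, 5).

Double-and-add on 8 = (1000)₂. Start with G = (2, 5) for the leading 1-bit.
double: tangent at (2, 5): λ = (3·2² + 3)/(2·5) ≡ 4/10. 10⁻¹ ≡ 10 (mod 11) since 10·10 = 100 ≡ 1, so λ ≡ 4·10 ≡ 7.
  x = λ² - 2 - 2 = 49 - 4 ≡ 1; y = λ·(2 - 1) - 5 ≡ 2. → (1, 2)
double: tangent at (1, 2): λ = (3·1² + 3)/(2·2) ≡ 6/4. 4⁻¹ ≡ 3 (mod 11), so λ ≡ 6·3 ≡ 7.
  x = λ² - 1 - 1 = 49 - 2 ≡ 3; y = λ·(1 - 3) - 2 ≡ 6. → (3, 6)
double: tangent at (3, 6): λ = (3·3² + 3)/(2·6) ≡ 8/1. 1⁻¹ ≡ 1 (mod 11), so λ ≡ 8·1 ≡ 8.
  x = λ² - 3 - 3 = 64 - 6 ≡ 3; y = λ·(3 - 3) - 6 ≡ 5. → (3, 5)

(3, 5)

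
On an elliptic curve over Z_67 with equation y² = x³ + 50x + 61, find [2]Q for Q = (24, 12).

tangent at (24, 12): λ = (3·24² + 50)/(2·12) ≡ 36/24. 24⁻¹ ≡ 14 (mod 67), so λ ≡ 36·14 ≡ 35.
  x = λ² - 24 - 24 = 1225 - 48 ≡ 38; y = λ·(24 - 38) - 12 ≡ 34. → (38, 34)

(38, 34)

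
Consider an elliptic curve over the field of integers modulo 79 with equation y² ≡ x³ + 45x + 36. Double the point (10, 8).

tangent at (10, 8): λ = (3·10² + 45)/(2·8) ≡ 29/16. 16⁻¹ ≡ 5 (mod 79), so λ ≡ 29·5 ≡ 66.
  x = λ² - 10 - 10 = 4356 - 20 ≡ 70; y = λ·(10 - 70) - 8 ≡ 61. → (70, 61)

(70, 61)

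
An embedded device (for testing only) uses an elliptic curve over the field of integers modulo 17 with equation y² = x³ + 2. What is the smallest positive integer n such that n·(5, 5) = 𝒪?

2P: tangent at (5, 5): λ = (3·5² + 0)/(2·5) ≡ 7/10. 10⁻¹ ≡ 12 (mod 17), so λ ≡ 7·12 ≡ 16.
  x = λ² - 5 - 5 = 256 - 10 ≡ 8; y = λ·(5 - 8) - 5 ≡ 15. → (8, 15)
3P: (8, 15) + (5, 5). λ = (5 - 15)/(5 - 8) ≡ 7/14 mod 17. 14⁻¹ ≡ 11 (mod 17), so λ ≡ 9.
  x = λ² - 8 - 5 = 81 - 13 ≡ 0; y = λ·(8 - 0) - 15 ≡ 6. → (0, 6)
4P: (0, 6) + (5, 5). λ = (5 - 6)/(5 - 0) ≡ 16/5 mod 17. 5⁻¹ ≡ 7 (mod 17), so λ ≡ 10.
  x = λ² - 0 - 5 = 100 - 5 ≡ 10; y = λ·(0 - 10) - 6 ≡ 13. → (10, 13)
5P: (10, 13) + (5, 5). λ = (5 - 13)/(5 - 10) ≡ 9/12 mod 17. 12⁻¹ ≡ 10 (mod 17) since 12·10 = 120 ≡ 1, so λ ≡ 5.
  x = λ² - 10 - 5 = 25 - 15 ≡ 10; y = λ·(10 - 10) - 13 ≡ 4. → (10, 4)
6P: (10, 4) + (5, 5). λ = (5 - 4)/(5 - 10) ≡ 1/12 mod 17. 12⁻¹ ≡ 10 (mod 17) since 12·10 = 120 ≡ 1, so λ ≡ 10.
  x = λ² - 10 - 5 = 100 - 15 ≡ 0; y = λ·(10 - 0) - 4 ≡ 11. → (0, 11)
7P: (0, 11) + (5, 5). λ = (5 - 11)/(5 - 0) ≡ 11/5 mod 17. 5⁻¹ ≡ 7 (mod 17), so λ ≡ 9.
  x = λ² - 0 - 5 = 81 - 5 ≡ 8; y = λ·(0 - 8) - 11 ≡ 2. → (8, 2)
8P: (8, 2) + (5, 5). λ = (5 - 2)/(5 - 8) ≡ 3/14 mod 17. 14⁻¹ ≡ 11 (mod 17), so λ ≡ 16.
  x = λ² - 8 - 5 = 256 - 13 ≡ 5; y = λ·(8 - 5) - 2 ≡ 12. → (5, 12)
9P: (5, 12) + (5, 5): same x and y₁ ≡ -y₂, so the sum is 𝒪.
9P = 𝒪, so the order is 9.

9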